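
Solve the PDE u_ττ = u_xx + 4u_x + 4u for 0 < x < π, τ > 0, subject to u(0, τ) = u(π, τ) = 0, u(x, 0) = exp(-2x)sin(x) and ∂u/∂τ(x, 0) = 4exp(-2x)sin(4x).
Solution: Substitute u = exp(-2x)w.
Then u_x = exp(-2x)(w_x - 2w), u_xx = exp(-2x)(w_xx - 4w_x + 4w), u_ττ = exp(-2x)w_ττ; substituting and dividing by exp(-2x), the lower-order terms cancel: w_ττ = w_xx (standard wave equation).
Data for w: w(x,0) = exp(2x)u(x,0) = sin(x); w_τ(x,0) = exp(2x)u_τ(x,0) = 4sin(4x). The boundary conditions carry over: w(0,τ) = w(π,τ) = 0.
Separating variables: w = Σ [A_n cos(ω_n τ) + B_n sin(ω_n τ)] sin(nx), ω_n = n. From ICs (B_n = velocity coefficient / ω_n): A_1=1, B_4=1.
So w(x,τ) = sin(x)cos(τ) + sin(4x)sin(4τ), and u(x,τ) = exp(-2x)w(x,τ).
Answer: u(x, τ) = exp(-2x)sin(x)cos(τ) + exp(-2x)sin(4x)sin(4τ)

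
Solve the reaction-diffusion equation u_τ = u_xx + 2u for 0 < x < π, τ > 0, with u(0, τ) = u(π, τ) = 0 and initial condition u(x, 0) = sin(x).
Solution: Substitute u = exp(2τ)w, i.e. w = exp(-2τ)u.
By the product rule, u_τ = exp(2τ)(w_τ + 2w), u_xx = exp(2τ)w_xx.
Substituting into the PDE and dividing by exp(2τ): w_τ + 2w = w_xx + 2w.
The lower-order terms cancel, leaving the standard heat equation w_τ = w_xx.
Initial data for w: w(x,0) = u(x,0) = sin(x). The boundary conditions carry over: w(0,τ) = w(π,τ) = 0.
Solve for w:
  Using separation of variables w = X(x)T(τ):
  Eigenfunctions: sin(nx), n = 1, 2, 3, ...
  General solution: w(x, τ) = Σ c_n sin(nx) exp(-n² τ)
  Matching w(x,0) = sin(x) term by term: c_1=1.
Hence w(x,τ) = exp(-τ)sin(x).
Transform back: u(x,τ) = exp(2τ)w(x,τ).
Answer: u(x, τ) = exp(τ)sin(x)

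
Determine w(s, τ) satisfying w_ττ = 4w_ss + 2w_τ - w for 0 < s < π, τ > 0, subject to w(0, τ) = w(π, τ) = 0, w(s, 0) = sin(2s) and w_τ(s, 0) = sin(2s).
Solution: Substitute w = exp(τ)u.
Then w_τ = exp(τ)(u_τ + u), w_ττ = exp(τ)(u_ττ + 2u_τ + u), w_ss = exp(τ)u_ss; substituting and dividing by exp(τ), the lower-order terms cancel: u_ττ = 4u_ss (standard wave equation).
Data for u: u(s,0) = w(s,0) = sin(2s); u_τ(s,0) = w_τ(s,0) - w(s,0) = 0. The boundary conditions carry over: u(0,τ) = u(π,τ) = 0.
Separating variables: u = Σ [A_n cos(ω_n τ) + B_n sin(ω_n τ)] sin(ns), ω_n = 2n. From ICs: A_2=1.
So u(s,τ) = sin(2s)cos(4τ), and w(s,τ) = exp(τ)u(s,τ).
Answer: w(s, τ) = exp(τ)sin(2s)cos(4τ)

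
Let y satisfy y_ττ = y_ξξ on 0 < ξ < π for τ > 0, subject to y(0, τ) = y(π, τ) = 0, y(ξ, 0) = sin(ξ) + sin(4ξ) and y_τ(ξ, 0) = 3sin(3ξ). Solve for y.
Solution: Separating variables: y = Σ [A_n cos(ω_n τ) + B_n sin(ω_n τ)] sin(nξ), ω_n = n. From ICs (B_n = velocity coefficient / ω_n): A_1=1, A_4=1, B_3=1.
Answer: y(ξ, τ) = sin(ξ)cos(τ) + sin(3ξ)sin(3τ) + sin(4ξ)cos(4τ)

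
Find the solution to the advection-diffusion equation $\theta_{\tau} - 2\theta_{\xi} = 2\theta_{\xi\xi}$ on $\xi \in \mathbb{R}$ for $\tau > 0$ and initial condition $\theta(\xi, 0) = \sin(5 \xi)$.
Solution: Change to a moving frame: let $\eta = \xi + 2\tau$, $\sigma = \tau$ and write $\theta(\xi,\tau) = u(\eta,\sigma)$.
By the chain rule $\theta_{\tau} = u_{\sigma} + 2u_{\eta}$, $\theta_{\xi} = u_{\eta}$, $\theta_{\xi\xi} = u_{\eta\eta}$.
Then $\theta_{\tau} - 2\theta_{\xi} = u_{\sigma}$: the advection term cancels and the PDE becomes the heat equation $u_{\sigma} = 2u_{\eta\eta}$ on $\eta \in \mathbb{R}$.
Initial data: $u(\eta,0) = \theta(\eta,0) = \sin(5 \eta)$.
On $\eta \in \mathbb{R}$ each mode satisfies $(\sin(n\eta))'' = -n^2 \sin(n\eta)$, so $e^{-2n^2\sigma} \sin(n\eta)$ solves the heat equation; by superposition $u(\eta,\sigma) = \sum c_n e^{-2n^2\sigma} \sin(n\eta)$.
Reading off the coefficients: $c_5=1$, so $u(\eta,\sigma) = e^{-50 \sigma} \sin(5 \eta)$.
Substituting back $\eta = \xi + 2\tau$, $\sigma = \tau$: $\theta(\xi,\tau) = u(\xi + 2\tau, \tau)$.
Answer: $\theta(\xi, \tau) = e^{-50 \tau} \sin(10 \tau + 5 \xi)$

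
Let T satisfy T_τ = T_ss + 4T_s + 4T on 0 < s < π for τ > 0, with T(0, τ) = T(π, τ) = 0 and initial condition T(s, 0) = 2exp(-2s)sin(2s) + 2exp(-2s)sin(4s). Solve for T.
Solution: Substitute T = exp(-2s)u, i.e. u = exp(2s)T.
By the product rule, T_s = exp(-2s)(u_s - 2u), T_ss = exp(-2s)(u_ss - 4u_s + 4u), T_τ = exp(-2s)u_τ.
Substituting into the PDE and dividing by exp(-2s): u_τ = (u_ss - 4u_s + 4u) + 4(u_s - 2u) + 4u.
The lower-order terms cancel, leaving the standard heat equation u_τ = u_ss.
Initial data for u: u(s,0) = exp(2s)T(s,0) = 2sin(2s) + 2sin(4s). The boundary conditions carry over: u(0,τ) = u(π,τ) = 0.
Solve for u:
  Using separation of variables u = X(s)G(τ):
  Eigenfunctions: sin(ns), n = 1, 2, 3, ...
  General solution: u(s, τ) = Σ c_n sin(ns) exp(-n² τ)
  Matching u(s,0) = 2sin(2s) + 2sin(4s) term by term: c_2=2, c_4=2.
Hence u(s,τ) = 2exp(-4τ)sin(2s) + 2exp(-16τ)sin(4s).
Transform back: T(s,τ) = exp(-2s)u(s,τ).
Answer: T(s, τ) = 2exp(-2s)exp(-4τ)sin(2s) + 2exp(-2s)exp(-16τ)sin(4s)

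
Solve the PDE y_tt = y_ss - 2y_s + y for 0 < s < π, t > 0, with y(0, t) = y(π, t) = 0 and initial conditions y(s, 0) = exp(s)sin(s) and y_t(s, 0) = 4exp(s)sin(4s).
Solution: Substitute y = exp(s)u, i.e. u = exp(-s)y.
By the product rule, y_s = exp(s)(u_s + u), y_ss = exp(s)(u_ss + 2u_s + u), y_tt = exp(s)u_tt.
Substituting into the PDE and dividing by exp(s): u_tt = (u_ss + 2u_s + u) - 2(u_s + u) + u.
The lower-order terms cancel, leaving the standard wave equation u_tt = u_ss.
Initial data for u: u(s,0) = exp(-s)y(s,0) = sin(s); u_t(s,0) = exp(-s)y_t(s,0) = 4sin(4s). The boundary conditions carry over: u(0,t) = u(π,t) = 0.
Solve for u:
  Using separation of variables u = X(s)T(t):
  Eigenfunctions: sin(ns), n = 1, 2, 3, ...
  General solution: u(s, t) = Σ [A_n cos(n t) + B_n sin(n t)] sin(ns)
  From u(s,0) = sin(s): A_1=1. From u_t(s,0) = 4sin(4s), using u_t(s,0) = Σ ω_n B_n sin(ns) with ω_n = n: B_4 = 4/4 = 1.
Hence u(s,t) = sin(s)cos(t) + sin(4s)sin(4t).
Transform back: y(s,t) = exp(s)u(s,t).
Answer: y(s, t) = exp(s)sin(s)cos(t) + exp(s)sin(4s)sin(4t)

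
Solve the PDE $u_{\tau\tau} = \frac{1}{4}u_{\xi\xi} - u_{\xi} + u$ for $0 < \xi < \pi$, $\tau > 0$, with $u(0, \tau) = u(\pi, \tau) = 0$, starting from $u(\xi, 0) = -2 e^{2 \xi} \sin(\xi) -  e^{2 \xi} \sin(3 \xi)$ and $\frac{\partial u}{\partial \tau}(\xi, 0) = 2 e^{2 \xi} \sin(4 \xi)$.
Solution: Substitute $u = e^{2\xi}w$, i.e. $w = e^{-2\xi}u$.
By the product rule, $u_{\xi} = e^{2\xi}(w_{\xi} + 2w)$, $u_{\xi\xi} = e^{2\xi}(w_{\xi\xi} + 4w_{\xi} + 4w)$, $u_{\tau\tau} = e^{2\xi}w_{\tau\tau}$.
Substituting into the PDE and dividing by $e^{2\xi}$: $w_{\tau\tau} = \frac{1}{4}(w_{\xi\xi} + 4w_{\xi} + 4w) - (w_{\xi} + 2w) + w$.
The lower-order terms cancel, leaving the standard wave equation $w_{\tau\tau} = \frac{1}{4}w_{\xi\xi}$.
Initial data for $w$: $w(\xi,0) = e^{-2\xi}u(\xi,0) = -2 \sin(\xi) - \sin(3 \xi)$; $w_{\tau}(\xi,0) = e^{-2\xi}u_{\tau}(\xi,0) = 2 \sin(4 \xi)$. The boundary conditions carry over: $w(0,\tau) = w(\pi,\tau) = 0$.
Solve for $w$:
  Using separation of variables $w = X(\xi)T(\tau)$:
  Eigenfunctions: $\sin(n\xi)$, $n = 1, 2, 3, \ldots$
  General solution: $w(\xi, \tau) = \sum [A_n \cos(n \tau/2) + B_n \sin(n \tau/2)] \sin(n\xi)$
  From $w(\xi,0) = -2 \sin(\xi) - \sin(3 \xi)$: $A_1=-2, A_3=-1$. From $w_{\tau}(\xi,0) = 2 \sin(4 \xi)$, using $w_{\tau}(\xi,0) = \sum \omega_n B_n \sin(n\xi)$ with $\omega_n = n/2$: $B_4 = 2/2 = 1$.
Hence $w(\xi,\tau) = -2 \sin(\xi) \cos(\tau/2) - \sin(3 \xi) \cos(3 \tau/2) + \sin(4 \xi) \sin(2 \tau)$.
Transform back: $u(\xi,\tau) = e^{2\xi}w(\xi,\tau)$.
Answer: $u(\xi, \tau) = e^{2 \xi} \sin(2 \tau) \sin(4 \xi) - 2 e^{2 \xi} \sin(\xi) \cos(\tau/2) -  e^{2 \xi} \sin(3 \xi) \cos(3 \tau/2)$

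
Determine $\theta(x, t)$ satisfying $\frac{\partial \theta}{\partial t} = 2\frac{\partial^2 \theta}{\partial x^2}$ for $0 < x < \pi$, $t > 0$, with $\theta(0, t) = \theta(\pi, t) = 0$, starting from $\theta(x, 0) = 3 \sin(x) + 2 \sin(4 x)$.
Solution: Using separation of variables $\theta = X(x)G(t)$:
Eigenfunctions: $\sin(nx)$, $n = 1, 2, 3, \ldots$
General solution: $\theta(x, t) = \sum c_n \sin(nx) e^{-2n^2 t}$
Matching $\theta(x,0) = 3 \sin(x) + 2 \sin(4 x)$ term by term: $c_1=3, c_4=2$.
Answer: $\theta(x, t) = 3 e^{-2 t} \sin(x) + 2 e^{-32 t} \sin(4 x)$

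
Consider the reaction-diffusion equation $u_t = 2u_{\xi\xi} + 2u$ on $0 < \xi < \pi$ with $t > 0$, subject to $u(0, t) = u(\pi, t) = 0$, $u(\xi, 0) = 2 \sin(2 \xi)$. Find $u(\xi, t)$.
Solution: Substitute $u = e^{2t}w$, i.e. $w = e^{-2t}u$.
By the product rule, $u_t = e^{2t}(w_t + 2w)$, $u_{\xi\xi} = e^{2t}w_{\xi\xi}$.
Substituting into the PDE and dividing by $e^{2t}$: $w_t + 2w = 2w_{\xi\xi} + 2w$.
The lower-order terms cancel, leaving the standard heat equation $w_t = 2w_{\xi\xi}$.
Initial data for $w$: $w(\xi,0) = u(\xi,0) = 2 \sin(2 \xi)$. The boundary conditions carry over: $w(0,t) = w(\pi,t) = 0$.
Solve for $w$:
  Using separation of variables $w = X(\xi)T(t)$:
  Eigenfunctions: $\sin(n\xi)$, $n = 1, 2, 3, \ldots$
  General solution: $w(\xi, t) = \sum c_n \sin(n\xi) e^{-2n^2 t}$
  Matching $w(\xi,0) = 2 \sin(2 \xi)$ term by term: $c_2=2$.
Hence $w(\xi,t) = 2 e^{-8 t} \sin(2 \xi)$.
Transform back: $u(\xi,t) = e^{2t}w(\xi,t)$.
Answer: $u(\xi, t) = 2 e^{-6 t} \sin(2 \xi)$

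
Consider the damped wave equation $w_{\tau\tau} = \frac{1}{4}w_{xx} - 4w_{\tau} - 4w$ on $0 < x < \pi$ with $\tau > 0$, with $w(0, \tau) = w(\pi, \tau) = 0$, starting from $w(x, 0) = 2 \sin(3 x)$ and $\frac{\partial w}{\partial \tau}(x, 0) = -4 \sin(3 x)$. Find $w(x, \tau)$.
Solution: Substitute $w = e^{-2\tau}u$, i.e. $u = e^{2\tau}w$.
By the product rule, $w_{\tau} = e^{-2\tau}(u_{\tau} - 2u)$, $w_{\tau\tau} = e^{-2\tau}(u_{\tau\tau} - 4u_{\tau} + 4u)$, $w_{xx} = e^{-2\tau}u_{xx}$.
Substituting into the PDE and dividing by $e^{-2\tau}$: $u_{\tau\tau} - 4u_{\tau} + 4u = \frac{1}{4}u_{xx} - 4(u_{\tau} - 2u) - 4u$.
The lower-order terms cancel, leaving the standard wave equation $u_{\tau\tau} = \frac{1}{4}u_{xx}$.
Initial data for $u$: $u(x,0) = w(x,0) = 2 \sin(3 x)$; $u_{\tau}(x,0) = w_{\tau}(x,0) + 2w(x,0) = 0$. The boundary conditions carry over: $u(0,\tau) = u(\pi,\tau) = 0$.
Solve for $u$:
  Using separation of variables $u = X(x)T(\tau)$:
  Eigenfunctions: $\sin(nx)$, $n = 1, 2, 3, \ldots$
  General solution: $u(x, \tau) = \sum [A_n \cos(n \tau/2) + B_n \sin(n \tau/2)] \sin(nx)$
  From $u(x,0) = 2 \sin(3 x)$: $A_3=2$. From $u_{\tau}(x,0) = 0$: all $B_n = 0$.
Hence $u(x,\tau) = 2 \sin(3 x) \cos(3 \tau/2)$.
Transform back: $w(x,\tau) = e^{-2\tau}u(x,\tau)$.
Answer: $w(x, \tau) = 2 e^{-2 \tau} \sin(3 x) \cos(3 \tau/2)$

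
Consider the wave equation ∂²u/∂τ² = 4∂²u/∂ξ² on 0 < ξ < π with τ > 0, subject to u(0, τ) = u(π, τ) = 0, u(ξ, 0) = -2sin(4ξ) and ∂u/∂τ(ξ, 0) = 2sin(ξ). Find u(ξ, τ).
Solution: Using separation of variables u = X(ξ)T(τ):
Eigenfunctions: sin(nξ), n = 1, 2, 3, ...
General solution: u(ξ, τ) = Σ [A_n cos(2n τ) + B_n sin(2n τ)] sin(nξ)
From u(ξ,0) = -2sin(4ξ): A_4=-2. From u_τ(ξ,0) = 2sin(ξ), using u_τ(ξ,0) = Σ ω_n B_n sin(nξ) with ω_n = 2n: B_1 = 2/2 = 1.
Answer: u(ξ, τ) = sin(ξ)sin(2τ) - 2sin(4ξ)cos(8τ)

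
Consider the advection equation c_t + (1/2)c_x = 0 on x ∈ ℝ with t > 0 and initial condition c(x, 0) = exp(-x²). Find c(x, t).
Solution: By characteristics (dx/dt = 1/2), c(x,t) = f(x - (1/2)t) with f = c(·, 0).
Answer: c(x, t) = exp(-(-t/2 + x)²)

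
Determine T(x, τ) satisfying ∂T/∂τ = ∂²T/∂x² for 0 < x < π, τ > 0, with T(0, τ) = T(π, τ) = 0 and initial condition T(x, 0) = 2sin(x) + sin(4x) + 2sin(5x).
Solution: Using separation of variables T = X(x)G(τ):
Eigenfunctions: sin(nx), n = 1, 2, 3, ...
General solution: T(x, τ) = Σ c_n sin(nx) exp(-n² τ)
Matching T(x,0) = 2sin(x) + sin(4x) + 2sin(5x) term by term: c_1=2, c_4=1, c_5=2.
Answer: T(x, τ) = 2exp(-τ)sin(x) + exp(-16τ)sin(4x) + 2exp(-25τ)sin(5x)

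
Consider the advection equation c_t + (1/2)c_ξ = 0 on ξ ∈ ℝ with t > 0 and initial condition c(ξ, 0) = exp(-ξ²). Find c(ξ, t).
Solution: By characteristics (dξ/dt = 1/2), c(ξ,t) = f(ξ - (1/2)t) with f = c(·, 0).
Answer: c(ξ, t) = exp(-(-t/2 + ξ)²)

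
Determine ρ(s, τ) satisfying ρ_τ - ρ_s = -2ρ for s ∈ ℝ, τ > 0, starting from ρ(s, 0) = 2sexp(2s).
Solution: Substitute ρ = exp(2s)u.
Then ρ_s = exp(2s)(u_s + 2u), ρ_τ = exp(2s)u_τ; substituting and dividing by exp(2s), the lower-order terms cancel: u_τ - u_s = 0 (standard advection equation).
Data for u: u(s,0) = exp(-2s)ρ(s,0) = 2s.
By characteristics (ds/dτ = -1), u(s,τ) = f(s + τ) with f = u(·, 0).
So u(s,τ) = 2s + 2τ, and ρ(s,τ) = exp(2s)u(s,τ).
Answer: ρ(s, τ) = 2sexp(2s) + 2τexp(2s)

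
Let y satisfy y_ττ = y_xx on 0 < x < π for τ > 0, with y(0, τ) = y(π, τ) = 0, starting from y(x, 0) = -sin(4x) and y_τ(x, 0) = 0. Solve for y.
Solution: Using separation of variables y = X(x)T(τ):
Eigenfunctions: sin(nx), n = 1, 2, 3, ...
General solution: y(x, τ) = Σ [A_n cos(n τ) + B_n sin(n τ)] sin(nx)
From y(x,0) = -sin(4x): A_4=-1. From y_τ(x,0) = 0: all B_n = 0.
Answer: y(x, τ) = -sin(4x)cos(4τ)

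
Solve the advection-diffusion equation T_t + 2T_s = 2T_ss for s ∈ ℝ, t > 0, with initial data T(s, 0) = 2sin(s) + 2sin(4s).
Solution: Change to a moving frame: let η = s - 2t, σ = t and write T(s,t) = u(η,σ).
By the chain rule T_t = u_σ - 2u_η, T_s = u_η, T_ss = u_ηη.
Then T_t + 2T_s = u_σ: the advection term cancels and the PDE becomes the heat equation u_σ = 2u_ηη on η ∈ ℝ.
Initial data: u(η,0) = T(η,0) = 2sin(η) + 2sin(4η).
On η ∈ ℝ each mode satisfies (sin(nη))″ = -n² sin(nη), so exp(-2n²σ) sin(nη) solves the heat equation; by superposition u(η,σ) = Σ c_n exp(-2n²σ) sin(nη).
Reading off the coefficients: c_1=2, c_4=2, so u(η,σ) = 2exp(-2σ)sin(η) + 2exp(-32σ)sin(4η).
Substituting back η = s - 2t, σ = t: T(s,t) = u(s - 2t, t).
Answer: T(s, t) = 2exp(-2t)sin(s - 2t) + 2exp(-32t)sin(4s - 8t)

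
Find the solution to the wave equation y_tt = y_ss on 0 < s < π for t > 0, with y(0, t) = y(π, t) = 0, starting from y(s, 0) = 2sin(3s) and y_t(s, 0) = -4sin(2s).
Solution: Separating variables: y = Σ [A_n cos(ω_n t) + B_n sin(ω_n t)] sin(ns), ω_n = n. From ICs (B_n = velocity coefficient / ω_n): A_3=2, B_2=-2.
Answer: y(s, t) = -2sin(2s)sin(2t) + 2sin(3s)cos(3t)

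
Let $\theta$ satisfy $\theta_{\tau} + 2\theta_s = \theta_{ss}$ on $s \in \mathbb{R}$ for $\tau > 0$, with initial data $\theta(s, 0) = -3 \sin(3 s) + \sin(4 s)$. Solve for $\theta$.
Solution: Change to a moving frame: let $\eta = s - 2\tau$, $\sigma = \tau$ and write $\theta(s,\tau) = u(\eta,\sigma)$.
By the chain rule $\theta_{\tau} = u_{\sigma} - 2u_{\eta}$, $\theta_s = u_{\eta}$, $\theta_{ss} = u_{\eta\eta}$.
Then $\theta_{\tau} + 2\theta_s = u_{\sigma}$: the advection term cancels and the PDE becomes the heat equation $u_{\sigma} = u_{\eta\eta}$ on $\eta \in \mathbb{R}$.
Initial data: $u(\eta,0) = \theta(\eta,0) = -3 \sin(3 \eta) + \sin(4 \eta)$.
On $\eta \in \mathbb{R}$ each mode satisfies $(\sin(n\eta))'' = -n^2 \sin(n\eta)$, so $e^{-n^2\sigma} \sin(n\eta)$ solves the heat equation; by superposition $u(\eta,\sigma) = \sum c_n e^{-n^2\sigma} \sin(n\eta)$.
Reading off the coefficients: $c_3=-3, c_4=1$, so $u(\eta,\sigma) = -3 e^{-9 \sigma} \sin(3 \eta) + e^{-16 \sigma} \sin(4 \eta)$.
Substituting back $\eta = s - 2\tau$, $\sigma = \tau$: $\theta(s,\tau) = u(s - 2\tau, \tau)$.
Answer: $\theta(s, \tau) = 3 e^{-9 \tau} \sin(6 \tau - 3 s) -  e^{-16 \tau} \sin(8 \tau - 4 s)$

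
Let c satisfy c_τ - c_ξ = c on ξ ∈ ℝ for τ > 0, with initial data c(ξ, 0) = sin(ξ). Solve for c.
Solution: Substitute c = exp(τ)u.
Then c_τ = exp(τ)(u_τ + u), c_ξ = exp(τ)u_ξ; substituting and dividing by exp(τ), the lower-order terms cancel: u_τ - u_ξ = 0 (standard advection equation).
Data for u: u(ξ,0) = c(ξ,0) = sin(ξ).
By characteristics (dξ/dτ = -1), u(ξ,τ) = f(ξ + τ) with f = u(·, 0).
So u(ξ,τ) = sin(ξ + τ), and c(ξ,τ) = exp(τ)u(ξ,τ).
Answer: c(ξ, τ) = exp(τ)sin(ξ + τ)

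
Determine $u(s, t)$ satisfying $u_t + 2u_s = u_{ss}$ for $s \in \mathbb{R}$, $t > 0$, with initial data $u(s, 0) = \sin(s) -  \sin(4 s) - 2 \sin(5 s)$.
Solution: Change to a moving frame: let $\eta = s - 2t$, $\sigma = t$ and write $u(s,t) = w(\eta,\sigma)$.
By the chain rule $u_t = w_{\sigma} - 2w_{\eta}$, $u_s = w_{\eta}$, $u_{ss} = w_{\eta\eta}$.
Then $u_t + 2u_s = w_{\sigma}$: the advection term cancels and the PDE becomes the heat equation $w_{\sigma} = w_{\eta\eta}$ on $\eta \in \mathbb{R}$.
Initial data: $w(\eta,0) = u(\eta,0) = \sin(\eta) - \sin(4 \eta) - 2 \sin(5 \eta)$.
On $\eta \in \mathbb{R}$ each mode satisfies $(\sin(n\eta))'' = -n^2 \sin(n\eta)$, so $e^{-n^2\sigma} \sin(n\eta)$ solves the heat equation; by superposition $w(\eta,\sigma) = \sum c_n e^{-n^2\sigma} \sin(n\eta)$.
Reading off the coefficients: $c_1=1, c_4=-1, c_5=-2$, so $w(\eta,\sigma) = e^{-\sigma} \sin(\eta) - e^{-16 \sigma} \sin(4 \eta) - 2 e^{-25 \sigma} \sin(5 \eta)$.
Substituting back $\eta = s - 2t$, $\sigma = t$: $u(s,t) = w(s - 2t, t)$.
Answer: $u(s, t) = e^{-t} \sin(s - 2 t) -  e^{-16 t} \sin(4 s - 8 t) - 2 e^{-25 t} \sin(5 s - 10 t)$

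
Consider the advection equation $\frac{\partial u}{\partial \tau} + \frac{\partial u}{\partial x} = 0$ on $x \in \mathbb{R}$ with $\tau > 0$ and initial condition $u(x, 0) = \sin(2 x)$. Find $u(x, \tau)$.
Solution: By characteristics ($dx/d\tau = 1$), $u(x,\tau) = f(x - \tau)$ with $f = u( \cdot , 0)$.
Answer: $u(x, \tau) = - \sin(2 \tau - 2 x)$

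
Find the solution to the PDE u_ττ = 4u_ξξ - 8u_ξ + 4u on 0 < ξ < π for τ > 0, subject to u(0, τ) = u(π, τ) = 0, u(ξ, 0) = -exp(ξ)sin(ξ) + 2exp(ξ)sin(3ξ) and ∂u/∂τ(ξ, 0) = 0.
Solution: Substitute u = exp(ξ)w, i.e. w = exp(-ξ)u.
By the product rule, u_ξ = exp(ξ)(w_ξ + w), u_ξξ = exp(ξ)(w_ξξ + 2w_ξ + w), u_ττ = exp(ξ)w_ττ.
Substituting into the PDE and dividing by exp(ξ): w_ττ = 4(w_ξξ + 2w_ξ + w) - 8(w_ξ + w) + 4w.
The lower-order terms cancel, leaving the standard wave equation w_ττ = 4w_ξξ.
Initial data for w: w(ξ,0) = exp(-ξ)u(ξ,0) = -sin(ξ) + 2sin(3ξ); w_τ(ξ,0) = exp(-ξ)u_τ(ξ,0) = 0. The boundary conditions carry over: w(0,τ) = w(π,τ) = 0.
Solve for w:
  Using separation of variables w = X(ξ)T(τ):
  Eigenfunctions: sin(nξ), n = 1, 2, 3, ...
  General solution: w(ξ, τ) = Σ [A_n cos(2n τ) + B_n sin(2n τ)] sin(nξ)
  From w(ξ,0) = -sin(ξ) + 2sin(3ξ): A_1=-1, A_3=2. From w_τ(ξ,0) = 0: all B_n = 0.
Hence w(ξ,τ) = -sin(ξ)cos(2τ) + 2sin(3ξ)cos(6τ).
Transform back: u(ξ,τ) = exp(ξ)w(ξ,τ).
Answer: u(ξ, τ) = -exp(ξ)sin(ξ)cos(2τ) + 2exp(ξ)sin(3ξ)cos(6τ)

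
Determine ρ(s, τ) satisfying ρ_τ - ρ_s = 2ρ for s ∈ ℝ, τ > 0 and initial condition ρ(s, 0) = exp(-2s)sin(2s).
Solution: Substitute ρ = exp(-2s)u, i.e. u = exp(2s)ρ.
By the product rule, ρ_s = exp(-2s)(u_s - 2u), ρ_τ = exp(-2s)u_τ.
Substituting into the PDE and dividing by exp(-2s): u_τ - (u_s - 2u) = 2u.
The lower-order terms cancel, leaving the standard advection equation u_τ - u_s = 0.
Initial data for u: u(s,0) = exp(2s)ρ(s,0) = sin(2s).
Solve for u:
  By method of characteristics (waves move left with speed 1):
  Along characteristics s + τ = const, u is constant, so u(s,τ) = f(s + τ) with f = u(·, 0).
Hence u(s,τ) = sin(2s + 2τ).
Transform back: ρ(s,τ) = exp(-2s)u(s,τ).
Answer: ρ(s, τ) = exp(-2s)sin(2s + 2τ)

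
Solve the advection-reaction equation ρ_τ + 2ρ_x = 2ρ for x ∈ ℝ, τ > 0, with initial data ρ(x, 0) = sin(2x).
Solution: Substitute ρ = exp(2τ)u.
Then ρ_τ = exp(2τ)(u_τ + 2u), ρ_x = exp(2τ)u_x; substituting and dividing by exp(2τ), the lower-order terms cancel: u_τ + 2u_x = 0 (standard advection equation).
Data for u: u(x,0) = ρ(x,0) = sin(2x).
By characteristics (dx/dτ = 2), u(x,τ) = f(x - 2τ) with f = u(·, 0).
So u(x,τ) = sin(2x - 4τ), and ρ(x,τ) = exp(2τ)u(x,τ).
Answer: ρ(x, τ) = exp(2τ)sin(2x - 4τ)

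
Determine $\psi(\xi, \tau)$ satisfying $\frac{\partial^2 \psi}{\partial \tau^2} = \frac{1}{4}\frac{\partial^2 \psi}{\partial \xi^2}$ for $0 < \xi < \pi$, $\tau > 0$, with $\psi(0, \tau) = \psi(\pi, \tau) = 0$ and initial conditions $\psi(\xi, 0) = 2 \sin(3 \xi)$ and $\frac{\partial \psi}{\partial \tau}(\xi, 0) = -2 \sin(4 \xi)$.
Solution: Using separation of variables $\psi = X(\xi)T(\tau)$:
Eigenfunctions: $\sin(n\xi)$, $n = 1, 2, 3, \ldots$
General solution: $\psi(\xi, \tau) = \sum [A_n \cos(n \tau/2) + B_n \sin(n \tau/2)] \sin(n\xi)$
From $\psi(\xi,0) = 2 \sin(3 \xi)$: $A_3=2$. From $\psi_{\tau}(\xi,0) = -2 \sin(4 \xi)$, using $\psi_{\tau}(\xi,0) = \sum \omega_n B_n \sin(n\xi)$ with $\omega_n = n/2$: $B_4 = (-2)/2 = -1$.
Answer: $\psi(\xi, \tau) = - \sin(2 \tau) \sin(4 \xi) + 2 \sin(3 \xi) \cos(3 \tau/2)$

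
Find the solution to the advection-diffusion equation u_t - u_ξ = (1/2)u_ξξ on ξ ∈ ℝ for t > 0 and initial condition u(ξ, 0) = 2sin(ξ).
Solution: Change to a moving frame: let η = ξ + t, σ = t and write u(ξ,t) = w(η,σ).
By the chain rule u_t = w_σ + w_η, u_ξ = w_η, u_ξξ = w_ηη.
Then u_t - u_ξ = w_σ: the advection term cancels and the PDE becomes the heat equation w_σ = (1/2)w_ηη on η ∈ ℝ.
Initial data: w(η,0) = u(η,0) = 2sin(η).
On η ∈ ℝ each mode satisfies (sin(nη))″ = -n² sin(nη), so exp(-n²σ/2) sin(nη) solves the heat equation; by superposition w(η,σ) = Σ c_n exp(-n²σ/2) sin(nη).
Reading off the coefficients: c_1=2, so w(η,σ) = 2exp(-σ/2)sin(η).
Substituting back η = ξ + t, σ = t: u(ξ,t) = w(ξ + t, t).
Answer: u(ξ, t) = 2exp(-t/2)sin(t + ξ)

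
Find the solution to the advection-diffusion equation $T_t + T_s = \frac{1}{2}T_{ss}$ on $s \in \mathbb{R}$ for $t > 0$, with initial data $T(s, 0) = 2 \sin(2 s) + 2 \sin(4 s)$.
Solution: Moving frame: $\eta = s - t$, $\sigma = t$, $T = u(\eta,\sigma)$, so $T_t = u_{\sigma} - u_{\eta}$ and $T_{ss} = u_{\eta\eta}$.
Hence $T_t + T_s = u_{\sigma}$ and the PDE becomes the heat equation $u_{\sigma} = \frac{1}{2}u_{\eta\eta}$ on $\eta \in \mathbb{R}$.
Initial data: $u(\eta,0) = T(\eta,0) = 2 \sin(2 \eta) + 2 \sin(4 \eta)$. Each mode $\sin(n\eta)$ decays as $e^{-n^2\sigma/2}$ on $\mathbb{R}$, so $u(\eta,\sigma) = \sum c_n e^{-n^2\sigma/2} \sin(n\eta)$ with $c_2=2, c_4=2$: $u(\eta,\sigma) = 2 e^{-2 \sigma} \sin(2 \eta) + 2 e^{-8 \sigma} \sin(4 \eta)$.
Substituting back: $T(s,t) = u(s - t, t)$.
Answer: $T(s, t) = 2 e^{-2 t} \sin(2 s - 2 t) + 2 e^{-8 t} \sin(4 s - 4 t)$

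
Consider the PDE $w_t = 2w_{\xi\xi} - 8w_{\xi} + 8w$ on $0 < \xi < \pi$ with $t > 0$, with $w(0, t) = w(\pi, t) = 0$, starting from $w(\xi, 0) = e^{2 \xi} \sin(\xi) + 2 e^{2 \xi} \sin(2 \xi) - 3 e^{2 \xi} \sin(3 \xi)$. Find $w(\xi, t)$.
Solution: Substitute $w = e^{2\xi}u$.
Then $w_{\xi} = e^{2\xi}(u_{\xi} + 2u)$, $w_{\xi\xi} = e^{2\xi}(u_{\xi\xi} + 4u_{\xi} + 4u)$, $w_t = e^{2\xi}u_t$; substituting and dividing by $e^{2\xi}$, the lower-order terms cancel: $u_t = 2u_{\xi\xi}$ (standard heat equation).
Data for $u$: $u(\xi,0) = e^{-2\xi}w(\xi,0) = \sin(\xi) + 2 \sin(2 \xi) - 3 \sin(3 \xi)$. The boundary conditions carry over: $u(0,t) = u(\pi,t) = 0$.
Separating variables: $u = \sum c_n e^{-2n^2t} \sin(n\xi)$. From $u(\xi,0) = \sin(\xi) + 2 \sin(2 \xi) - 3 \sin(3 \xi)$: $c_1=1, c_2=2, c_3=-3$.
So $u(\xi,t) = e^{-2 t} \sin(\xi) + 2 e^{-8 t} \sin(2 \xi) - 3 e^{-18 t} \sin(3 \xi)$, and $w(\xi,t) = e^{2\xi}u(\xi,t)$.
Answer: $w(\xi, t) = e^{2 \xi} e^{-2 t} \sin(\xi) + 2 e^{2 \xi} e^{-8 t} \sin(2 \xi) - 3 e^{2 \xi} e^{-18 t} \sin(3 \xi)$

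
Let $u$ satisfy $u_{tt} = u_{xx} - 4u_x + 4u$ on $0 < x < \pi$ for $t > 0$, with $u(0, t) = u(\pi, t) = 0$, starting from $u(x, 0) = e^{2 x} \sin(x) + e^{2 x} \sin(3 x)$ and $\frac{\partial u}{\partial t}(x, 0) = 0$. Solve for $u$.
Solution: Substitute $u = e^{2x}w$, i.e. $w = e^{-2x}u$.
By the product rule, $u_x = e^{2x}(w_x + 2w)$, $u_{xx} = e^{2x}(w_{xx} + 4w_x + 4w)$, $u_{tt} = e^{2x}w_{tt}$.
Substituting into the PDE and dividing by $e^{2x}$: $w_{tt} = (w_{xx} + 4w_x + 4w) - 4(w_x + 2w) + 4w$.
The lower-order terms cancel, leaving the standard wave equation $w_{tt} = w_{xx}$.
Initial data for $w$: $w(x,0) = e^{-2x}u(x,0) = \sin(x) + \sin(3 x)$; $w_t(x,0) = e^{-2x}u_t(x,0) = 0$. The boundary conditions carry over: $w(0,t) = w(\pi,t) = 0$.
Solve for $w$:
  Using separation of variables $w = X(x)T(t)$:
  Eigenfunctions: $\sin(nx)$, $n = 1, 2, 3, \ldots$
  General solution: $w(x, t) = \sum [A_n \cos(n t) + B_n \sin(n t)] \sin(nx)$
  From $w(x,0) = \sin(x) + \sin(3 x)$: $A_1=1, A_3=1$. From $w_t(x,0) = 0$: all $B_n = 0$.
Hence $w(x,t) = \sin(x) \cos(t) + \sin(3 x) \cos(3 t)$.
Transform back: $u(x,t) = e^{2x}w(x,t)$.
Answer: $u(x, t) = e^{2 x} \sin(x) \cos(t) + e^{2 x} \sin(3 x) \cos(3 t)$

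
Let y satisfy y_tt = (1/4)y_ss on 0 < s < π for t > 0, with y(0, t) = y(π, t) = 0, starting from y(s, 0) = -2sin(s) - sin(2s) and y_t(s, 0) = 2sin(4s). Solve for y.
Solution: Separating variables: y = Σ [A_n cos(ω_n t) + B_n sin(ω_n t)] sin(ns), ω_n = n/2. From ICs (B_n = velocity coefficient / ω_n): A_1=-2, A_2=-1, B_4=1.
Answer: y(s, t) = -2sin(s)cos(t/2) - sin(2s)cos(t) + sin(4s)sin(2t)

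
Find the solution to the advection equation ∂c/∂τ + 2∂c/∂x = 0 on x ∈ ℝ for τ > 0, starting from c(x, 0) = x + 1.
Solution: By method of characteristics (waves move right with speed 2):
Along characteristics x - 2τ = const, c is constant, so c(x,τ) = f(x - 2τ) with f = c(·, 0).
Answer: c(x, τ) = x - 2τ + 1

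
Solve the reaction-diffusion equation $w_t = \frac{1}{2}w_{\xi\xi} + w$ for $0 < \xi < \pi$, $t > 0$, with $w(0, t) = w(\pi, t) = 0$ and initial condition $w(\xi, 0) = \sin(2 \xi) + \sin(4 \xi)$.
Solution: Substitute $w = e^{t}u$.
Then $w_t = e^{t}(u_t + u)$, $w_{\xi\xi} = e^{t}u_{\xi\xi}$; substituting and dividing by $e^{t}$, the lower-order terms cancel: $u_t = \frac{1}{2}u_{\xi\xi}$ (standard heat equation).
Data for $u$: $u(\xi,0) = w(\xi,0) = \sin(2 \xi) + \sin(4 \xi)$. The boundary conditions carry over: $u(0,t) = u(\pi,t) = 0$.
Separating variables: $u = \sum c_n e^{-n^2t/2} \sin(n\xi)$. From $u(\xi,0) = \sin(2 \xi) + \sin(4 \xi)$: $c_2=1, c_4=1$.
So $u(\xi,t) = e^{-2 t} \sin(2 \xi) + e^{-8 t} \sin(4 \xi)$, and $w(\xi,t) = e^{t}u(\xi,t)$.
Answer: $w(\xi, t) = e^{-t} \sin(2 \xi) + e^{-7 t} \sin(4 \xi)$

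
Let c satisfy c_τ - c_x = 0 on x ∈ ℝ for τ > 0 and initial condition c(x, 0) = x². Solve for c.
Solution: By method of characteristics (waves move left with speed 1):
Along characteristics x + τ = const, c is constant, so c(x,τ) = f(x + τ) with f = c(·, 0).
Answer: c(x, τ) = x² + 2xτ + τ²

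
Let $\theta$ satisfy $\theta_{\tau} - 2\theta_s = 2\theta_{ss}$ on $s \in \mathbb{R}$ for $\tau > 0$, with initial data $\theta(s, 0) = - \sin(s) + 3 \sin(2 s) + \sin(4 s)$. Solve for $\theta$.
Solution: Moving frame: $\eta = s + 2\tau$, $\sigma = \tau$, $\theta = u(\eta,\sigma)$, so $\theta_{\tau} = u_{\sigma} + 2u_{\eta}$ and $\theta_{ss} = u_{\eta\eta}$.
Hence $\theta_{\tau} - 2\theta_s = u_{\sigma}$ and the PDE becomes the heat equation $u_{\sigma} = 2u_{\eta\eta}$ on $\eta \in \mathbb{R}$.
Initial data: $u(\eta,0) = \theta(\eta,0) = - \sin(\eta) + 3 \sin(2 \eta) + \sin(4 \eta)$. Each mode $\sin(n\eta)$ decays as $e^{-2n^2\sigma}$ on $\mathbb{R}$, so $u(\eta,\sigma) = \sum c_n e^{-2n^2\sigma} \sin(n\eta)$ with $c_1=-1, c_2=3, c_4=1$: $u(\eta,\sigma) = - e^{-2 \sigma} \sin(\eta) + 3 e^{-8 \sigma} \sin(2 \eta) + e^{-32 \sigma} \sin(4 \eta)$.
Substituting back: $\theta(s,\tau) = u(s + 2\tau, \tau)$.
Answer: $\theta(s, \tau) = - e^{-2 \tau} \sin(2 \tau + s) + 3 e^{-8 \tau} \sin(4 \tau + 2 s) + e^{-32 \tau} \sin(8 \tau + 4 s)$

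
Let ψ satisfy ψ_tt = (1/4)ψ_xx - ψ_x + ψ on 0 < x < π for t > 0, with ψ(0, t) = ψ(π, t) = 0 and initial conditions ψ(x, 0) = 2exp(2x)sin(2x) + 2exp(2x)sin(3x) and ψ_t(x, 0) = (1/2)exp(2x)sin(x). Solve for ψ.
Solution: Substitute ψ = exp(2x)u.
Then ψ_x = exp(2x)(u_x + 2u), ψ_xx = exp(2x)(u_xx + 4u_x + 4u), ψ_tt = exp(2x)u_tt; substituting and dividing by exp(2x), the lower-order terms cancel: u_tt = (1/4)u_xx (standard wave equation).
Data for u: u(x,0) = exp(-2x)ψ(x,0) = 2sin(2x) + 2sin(3x); u_t(x,0) = exp(-2x)ψ_t(x,0) = (1/2)sin(x). The boundary conditions carry over: u(0,t) = u(π,t) = 0.
Separating variables: u = Σ [A_n cos(ω_n t) + B_n sin(ω_n t)] sin(nx), ω_n = n/2. From ICs (B_n = velocity coefficient / ω_n): A_2=2, A_3=2, B_1=1.
So u(x,t) = sin(t/2)sin(x) + 2sin(2x)cos(t) + 2sin(3x)cos(3t/2), and ψ(x,t) = exp(2x)u(x,t).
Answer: ψ(x, t) = exp(2x)sin(t/2)sin(x) + 2exp(2x)sin(2x)cos(t) + 2exp(2x)sin(3x)cos(3t/2)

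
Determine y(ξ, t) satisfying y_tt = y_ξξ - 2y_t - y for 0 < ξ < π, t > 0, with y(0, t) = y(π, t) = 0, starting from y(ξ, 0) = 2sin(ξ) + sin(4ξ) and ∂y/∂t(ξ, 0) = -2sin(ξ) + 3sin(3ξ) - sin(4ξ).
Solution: Substitute y = exp(-t)u, i.e. u = exp(t)y.
By the product rule, y_t = exp(-t)(u_t - u), y_tt = exp(-t)(u_tt - 2u_t + u), y_ξξ = exp(-t)u_ξξ.
Substituting into the PDE and dividing by exp(-t): u_tt - 2u_t + u = u_ξξ - 2(u_t - u) - u.
The lower-order terms cancel, leaving the standard wave equation u_tt = u_ξξ.
Initial data for u: u(ξ,0) = y(ξ,0) = 2sin(ξ) + sin(4ξ); u_t(ξ,0) = y_t(ξ,0) + y(ξ,0) = 3sin(3ξ). The boundary conditions carry over: u(0,t) = u(π,t) = 0.
Solve for u:
  Using separation of variables u = X(ξ)T(t):
  Eigenfunctions: sin(nξ), n = 1, 2, 3, ...
  General solution: u(ξ, t) = Σ [A_n cos(n t) + B_n sin(n t)] sin(nξ)
  From u(ξ,0) = 2sin(ξ) + sin(4ξ): A_1=2, A_4=1. From u_t(ξ,0) = 3sin(3ξ), using u_t(ξ,0) = Σ ω_n B_n sin(nξ) with ω_n = n: B_3 = 3/3 = 1.
Hence u(ξ,t) = sin(3t)sin(3ξ) + 2sin(ξ)cos(t) + sin(4ξ)cos(4t).
Transform back: y(ξ,t) = exp(-t)u(ξ,t).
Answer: y(ξ, t) = exp(-t)sin(3t)sin(3ξ) + 2exp(-t)sin(ξ)cos(t) + exp(-t)sin(4ξ)cos(4t)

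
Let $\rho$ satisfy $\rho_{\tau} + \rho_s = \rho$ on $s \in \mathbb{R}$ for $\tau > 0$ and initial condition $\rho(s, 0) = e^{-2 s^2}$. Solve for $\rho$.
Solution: Substitute $\rho = e^{\tau}u$, i.e. $u = e^{-\tau}\rho$.
By the product rule, $\rho_{\tau} = e^{\tau}(u_{\tau} + u)$, $\rho_s = e^{\tau}u_s$.
Substituting into the PDE and dividing by $e^{\tau}$: $u_{\tau} + u + u_s = u$.
The lower-order terms cancel, leaving the standard advection equation $u_{\tau} + u_s = 0$.
Initial data for $u$: $u(s,0) = \rho(s,0) = e^{-2 s^2}$.
Solve for $u$:
  By method of characteristics (waves move right with speed 1):
  Along characteristics $s - \tau =$ const, $u$ is constant, so $u(s,\tau) = f(s - \tau)$ with $f = u( \cdot , 0)$.
Hence $u(s,\tau) = e^{-2 (s - \tau)^2}$.
Transform back: $\rho(s,\tau) = e^{\tau}u(s,\tau)$.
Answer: $\rho(s, \tau) = e^{\tau} e^{-2 (-\tau + s)^2}$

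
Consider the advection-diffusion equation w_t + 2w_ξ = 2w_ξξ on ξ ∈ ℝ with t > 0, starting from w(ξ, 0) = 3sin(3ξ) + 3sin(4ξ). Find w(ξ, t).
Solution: Change to a moving frame: let η = ξ - 2t, σ = t and write w(ξ,t) = u(η,σ).
By the chain rule w_t = u_σ - 2u_η, w_ξ = u_η, w_ξξ = u_ηη.
Then w_t + 2w_ξ = u_σ: the advection term cancels and the PDE becomes the heat equation u_σ = 2u_ηη on η ∈ ℝ.
Initial data: u(η,0) = w(η,0) = 3sin(3η) + 3sin(4η).
On η ∈ ℝ each mode satisfies (sin(nη))″ = -n² sin(nη), so exp(-2n²σ) sin(nη) solves the heat equation; by superposition u(η,σ) = Σ c_n exp(-2n²σ) sin(nη).
Reading off the coefficients: c_3=3, c_4=3, so u(η,σ) = 3exp(-18σ)sin(3η) + 3exp(-32σ)sin(4η).
Substituting back η = ξ - 2t, σ = t: w(ξ,t) = u(ξ - 2t, t).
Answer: w(ξ, t) = -3exp(-18t)sin(6t - 3ξ) - 3exp(-32t)sin(8t - 4ξ)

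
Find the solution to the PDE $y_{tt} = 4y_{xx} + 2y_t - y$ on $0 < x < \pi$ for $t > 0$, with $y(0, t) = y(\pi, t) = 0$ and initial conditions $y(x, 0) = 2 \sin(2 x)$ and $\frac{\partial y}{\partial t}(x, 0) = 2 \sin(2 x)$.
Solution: Substitute $y = e^{t}u$.
Then $y_t = e^{t}(u_t + u)$, $y_{tt} = e^{t}(u_{tt} + 2u_t + u)$, $y_{xx} = e^{t}u_{xx}$; substituting and dividing by $e^{t}$, the lower-order terms cancel: $u_{tt} = 4u_{xx}$ (standard wave equation).
Data for $u$: $u(x,0) = y(x,0) = 2 \sin(2 x)$; $u_t(x,0) = y_t(x,0) - y(x,0) = 0$. The boundary conditions carry over: $u(0,t) = u(\pi,t) = 0$.
Separating variables: $u = \sum [A_n \cos(\omega_n t) + B_n \sin(\omega_n t)] \sin(nx)$, $\omega_n = 2n$. From ICs: $A_2=2$.
So $u(x,t) = 2 \sin(2 x) \cos(4 t)$, and $y(x,t) = e^{t}u(x,t)$.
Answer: $y(x, t) = 2 e^{t} \sin(2 x) \cos(4 t)$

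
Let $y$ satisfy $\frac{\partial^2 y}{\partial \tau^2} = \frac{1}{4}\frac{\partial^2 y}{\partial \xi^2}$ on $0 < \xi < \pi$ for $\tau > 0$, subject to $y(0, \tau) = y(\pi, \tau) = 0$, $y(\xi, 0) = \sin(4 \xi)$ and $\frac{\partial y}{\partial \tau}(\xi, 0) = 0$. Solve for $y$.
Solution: Using separation of variables $y = X(\xi)T(\tau)$:
Eigenfunctions: $\sin(n\xi)$, $n = 1, 2, 3, \ldots$
General solution: $y(\xi, \tau) = \sum [A_n \cos(n \tau/2) + B_n \sin(n \tau/2)] \sin(n\xi)$
From $y(\xi,0) = \sin(4 \xi)$: $A_4=1$. From $y_{\tau}(\xi,0) = 0$: all $B_n = 0$.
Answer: $y(\xi, \tau) = \sin(4 \xi) \cos(2 \tau)$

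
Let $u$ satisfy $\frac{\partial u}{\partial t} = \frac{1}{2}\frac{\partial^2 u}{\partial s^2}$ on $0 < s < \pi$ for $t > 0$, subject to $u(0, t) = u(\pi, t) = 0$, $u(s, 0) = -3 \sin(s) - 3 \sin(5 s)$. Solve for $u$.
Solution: Using separation of variables $u = X(s)T(t)$:
Eigenfunctions: $\sin(ns)$, $n = 1, 2, 3, \ldots$
General solution: $u(s, t) = \sum c_n \sin(ns) e^{-n^2 t/2}$
Matching $u(s,0) = -3 \sin(s) - 3 \sin(5 s)$ term by term: $c_1=-3, c_5=-3$.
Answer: $u(s, t) = -3 e^{-t/2} \sin(s) - 3 e^{-25 t/2} \sin(5 s)$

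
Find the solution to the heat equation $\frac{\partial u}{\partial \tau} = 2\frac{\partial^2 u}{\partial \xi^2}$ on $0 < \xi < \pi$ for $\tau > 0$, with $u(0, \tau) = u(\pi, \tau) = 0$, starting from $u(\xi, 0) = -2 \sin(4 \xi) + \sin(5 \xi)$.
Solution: Using separation of variables $u = X(\xi)T(\tau)$:
Eigenfunctions: $\sin(n\xi)$, $n = 1, 2, 3, \ldots$
General solution: $u(\xi, \tau) = \sum c_n \sin(n\xi) e^{-2n^2 \tau}$
Matching $u(\xi,0) = -2 \sin(4 \xi) + \sin(5 \xi)$ term by term: $c_4=-2, c_5=1$.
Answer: $u(\xi, \tau) = -2 e^{-32 \tau} \sin(4 \xi) + e^{-50 \tau} \sin(5 \xi)$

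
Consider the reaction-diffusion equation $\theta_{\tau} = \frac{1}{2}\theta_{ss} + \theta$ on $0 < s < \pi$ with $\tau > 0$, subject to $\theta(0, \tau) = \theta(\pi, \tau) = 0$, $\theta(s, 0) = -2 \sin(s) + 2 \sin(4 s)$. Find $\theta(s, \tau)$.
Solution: Substitute $\theta = e^{\tau}u$.
Then $\theta_{\tau} = e^{\tau}(u_{\tau} + u)$, $\theta_{ss} = e^{\tau}u_{ss}$; substituting and dividing by $e^{\tau}$, the lower-order terms cancel: $u_{\tau} = \frac{1}{2}u_{ss}$ (standard heat equation).
Data for $u$: $u(s,0) = \theta(s,0) = -2 \sin(s) + 2 \sin(4 s)$. The boundary conditions carry over: $u(0,\tau) = u(\pi,\tau) = 0$.
Separating variables: $u = \sum c_n e^{-n^2\tau/2} \sin(ns)$. From $u(s,0) = -2 \sin(s) + 2 \sin(4 s)$: $c_1=-2, c_4=2$.
So $u(s,\tau) = 2 e^{-8 \tau} \sin(4 s) - 2 e^{-\tau/2} \sin(s)$, and $\theta(s,\tau) = e^{\tau}u(s,\tau)$.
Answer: $\theta(s, \tau) = -2 e^{\tau/2} \sin(s) + 2 e^{-7 \tau} \sin(4 s)$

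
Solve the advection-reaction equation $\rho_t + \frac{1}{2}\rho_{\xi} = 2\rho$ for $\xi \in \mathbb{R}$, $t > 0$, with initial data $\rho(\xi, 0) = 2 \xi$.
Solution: Substitute $\rho = e^{2t}u$, i.e. $u = e^{-2t}\rho$.
By the product rule, $\rho_t = e^{2t}(u_t + 2u)$, $\rho_{\xi} = e^{2t}u_{\xi}$.
Substituting into the PDE and dividing by $e^{2t}$: $u_t + 2u + \frac{1}{2}u_{\xi} = 2u$.
The lower-order terms cancel, leaving the standard advection equation $u_t + \frac{1}{2}u_{\xi} = 0$.
Initial data for $u$: $u(\xi,0) = \rho(\xi,0) = 2 \xi$.
Solve for $u$:
  By method of characteristics (waves move right with speed 1/2):
  Along characteristics $\xi - \frac{1}{2}t =$ const, $u$ is constant, so $u(\xi,t) = f(\xi - \frac{1}{2}t)$ with $f = u( \cdot , 0)$.
Hence $u(\xi,t) = - t + 2 \xi$.
Transform back: $\rho(\xi,t) = e^{2t}u(\xi,t)$.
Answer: $\rho(\xi, t) = 2 \xi e^{2 t} -  t e^{2 t}$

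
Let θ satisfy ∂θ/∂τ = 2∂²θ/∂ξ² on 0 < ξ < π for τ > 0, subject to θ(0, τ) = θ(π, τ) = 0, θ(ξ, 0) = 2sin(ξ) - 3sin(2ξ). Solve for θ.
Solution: Separating variables: θ = Σ c_n exp(-2n²τ) sin(nξ). From θ(ξ,0) = 2sin(ξ) - 3sin(2ξ): c_1=2, c_2=-3.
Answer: θ(ξ, τ) = 2exp(-2τ)sin(ξ) - 3exp(-8τ)sin(2ξ)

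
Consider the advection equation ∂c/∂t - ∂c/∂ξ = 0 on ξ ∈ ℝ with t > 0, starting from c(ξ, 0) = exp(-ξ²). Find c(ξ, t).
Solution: By characteristics (dξ/dt = -1), c(ξ,t) = f(ξ + t) with f = c(·, 0).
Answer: c(ξ, t) = exp(-(t + ξ)²)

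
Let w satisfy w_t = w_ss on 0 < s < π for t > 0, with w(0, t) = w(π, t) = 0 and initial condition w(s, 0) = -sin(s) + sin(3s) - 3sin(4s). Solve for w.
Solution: Separating variables: w = Σ c_n exp(-n²t) sin(ns). From w(s,0) = -sin(s) + sin(3s) - 3sin(4s): c_1=-1, c_3=1, c_4=-3.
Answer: w(s, t) = -exp(-t)sin(s) + exp(-9t)sin(3s) - 3exp(-16t)sin(4s)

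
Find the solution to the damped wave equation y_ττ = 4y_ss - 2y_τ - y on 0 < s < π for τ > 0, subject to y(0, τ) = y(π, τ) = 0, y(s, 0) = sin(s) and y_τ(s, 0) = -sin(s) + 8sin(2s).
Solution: Substitute y = exp(-τ)u, i.e. u = exp(τ)y.
By the product rule, y_τ = exp(-τ)(u_τ - u), y_ττ = exp(-τ)(u_ττ - 2u_τ + u), y_ss = exp(-τ)u_ss.
Substituting into the PDE and dividing by exp(-τ): u_ττ - 2u_τ + u = 4u_ss - 2(u_τ - u) - u.
The lower-order terms cancel, leaving the standard wave equation u_ττ = 4u_ss.
Initial data for u: u(s,0) = y(s,0) = sin(s); u_τ(s,0) = y_τ(s,0) + y(s,0) = 8sin(2s). The boundary conditions carry over: u(0,τ) = u(π,τ) = 0.
Solve for u:
  Using separation of variables u = X(s)T(τ):
  Eigenfunctions: sin(ns), n = 1, 2, 3, ...
  General solution: u(s, τ) = Σ [A_n cos(2n τ) + B_n sin(2n τ)] sin(ns)
  From u(s,0) = sin(s): A_1=1. From u_τ(s,0) = 8sin(2s), using u_τ(s,0) = Σ ω_n B_n sin(ns) with ω_n = 2n: B_2 = 8/4 = 2.
Hence u(s,τ) = sin(s)cos(2τ) + 2sin(2s)sin(4τ).
Transform back: y(s,τ) = exp(-τ)u(s,τ).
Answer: y(s, τ) = exp(-τ)sin(s)cos(2τ) + 2exp(-τ)sin(2s)sin(4τ)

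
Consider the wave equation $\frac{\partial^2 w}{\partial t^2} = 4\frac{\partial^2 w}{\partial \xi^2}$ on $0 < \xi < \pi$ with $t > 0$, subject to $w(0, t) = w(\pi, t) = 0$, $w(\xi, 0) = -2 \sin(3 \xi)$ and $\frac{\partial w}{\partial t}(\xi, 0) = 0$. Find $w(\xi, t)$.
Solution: Using separation of variables $w = X(\xi)T(t)$:
Eigenfunctions: $\sin(n\xi)$, $n = 1, 2, 3, \ldots$
General solution: $w(\xi, t) = \sum [A_n \cos(2n t) + B_n \sin(2n t)] \sin(n\xi)$
From $w(\xi,0) = -2 \sin(3 \xi)$: $A_3=-2$. From $w_t(\xi,0) = 0$: all $B_n = 0$.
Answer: $w(\xi, t) = -2 \sin(3 \xi) \cos(6 t)$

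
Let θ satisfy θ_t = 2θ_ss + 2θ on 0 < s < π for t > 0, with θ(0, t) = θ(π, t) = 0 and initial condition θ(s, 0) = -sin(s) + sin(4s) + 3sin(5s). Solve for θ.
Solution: Substitute θ = exp(2t)u.
Then θ_t = exp(2t)(u_t + 2u), θ_ss = exp(2t)u_ss; substituting and dividing by exp(2t), the lower-order terms cancel: u_t = 2u_ss (standard heat equation).
Data for u: u(s,0) = θ(s,0) = -sin(s) + sin(4s) + 3sin(5s). The boundary conditions carry over: u(0,t) = u(π,t) = 0.
Separating variables: u = Σ c_n exp(-2n²t) sin(ns). From u(s,0) = -sin(s) + sin(4s) + 3sin(5s): c_1=-1, c_4=1, c_5=3.
So u(s,t) = -exp(-2t)sin(s) + exp(-32t)sin(4s) + 3exp(-50t)sin(5s), and θ(s,t) = exp(2t)u(s,t).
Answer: θ(s, t) = -sin(s) + exp(-30t)sin(4s) + 3exp(-48t)sin(5s)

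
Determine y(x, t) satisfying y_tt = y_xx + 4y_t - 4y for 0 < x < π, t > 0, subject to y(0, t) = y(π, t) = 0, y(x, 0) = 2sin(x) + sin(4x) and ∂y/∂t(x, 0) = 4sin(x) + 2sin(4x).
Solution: Substitute y = exp(2t)u.
Then y_t = exp(2t)(u_t + 2u), y_tt = exp(2t)(u_tt + 4u_t + 4u), y_xx = exp(2t)u_xx; substituting and dividing by exp(2t), the lower-order terms cancel: u_tt = u_xx (standard wave equation).
Data for u: u(x,0) = y(x,0) = 2sin(x) + sin(4x); u_t(x,0) = y_t(x,0) - 2y(x,0) = 0. The boundary conditions carry over: u(0,t) = u(π,t) = 0.
Separating variables: u = Σ [A_n cos(ω_n t) + B_n sin(ω_n t)] sin(nx), ω_n = n. From ICs: A_1=2, A_4=1.
So u(x,t) = 2sin(x)cos(t) + sin(4x)cos(4t), and y(x,t) = exp(2t)u(x,t).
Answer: y(x, t) = 2exp(2t)sin(x)cos(t) + exp(2t)sin(4x)cos(4t)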